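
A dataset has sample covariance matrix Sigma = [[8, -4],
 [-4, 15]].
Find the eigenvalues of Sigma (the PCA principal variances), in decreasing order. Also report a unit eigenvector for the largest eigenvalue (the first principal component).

Step 1 — characteristic polynomial of 2×2 Sigma:
  det(Sigma - λI) = λ² - trace · λ + det = 0.
  trace = 8 + 15 = 23, det = 8·15 - (-4)² = 104.
Step 2 — discriminant:
  Δ = trace² - 4·det = 529 - 416 = 113.
Step 3 — eigenvalues:
  λ = (trace ± √Δ)/2 = (23 ± 10.6301)/2,
  λ_1 = 16.8151,  λ_2 = 6.1849.

Step 4 — unit eigenvector for λ_1: solve (Sigma - λ_1 I)v = 0. First row:
  (8 - 16.8151)·v_x + (-4)·v_y = 0, i.e. (-8.8151)·v_x + (-4)·v_y = 0,
  so v ∝ (b, λ_1 - a) = (-4, 8.8151); multiply by -1 so the first entry is positive: u = (4, -8.8151).
  ||u|| = √((4)² + (-8.8151)²) = √(93.7055) ≈ 9.6802,
  v_1 = u/||u|| ≈ (0.4132, -0.9106) (||v_1|| = 1).

λ_1 = 16.8151,  λ_2 = 6.1849;  v_1 ≈ (0.4132, -0.9106)


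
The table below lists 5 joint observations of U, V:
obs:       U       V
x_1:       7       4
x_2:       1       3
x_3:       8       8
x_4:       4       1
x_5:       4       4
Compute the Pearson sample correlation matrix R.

Step 1 — column means:
  mean(U) = (7 + 1 + 8 + 4 + 4) / 5 = 24/5 = 4.8
  mean(V) = (4 + 3 + 8 + 1 + 4) / 5 = 20/5 = 4

Step 2 — sample variances and covariances s[i,j] = (1/(n-1)) · Σ_k (x_{k,i} - mean_i) · (x_{k,j} - mean_j), with n-1 = 4:
  s[U,U] = ((2.2)·(2.2) + (-3.8)·(-3.8) + (3.2)·(3.2) + (-0.8)·(-0.8) + (-0.8)·(-0.8)) / 4 = 30.8/4 = 7.7
  s[U,V] = ((2.2)·(0) + (-3.8)·(-1) + (3.2)·(4) + (-0.8)·(-3) + (-0.8)·(0)) / 4 = 19/4 = 4.75
  s[V,V] = ((0)·(0) + (-1)·(-1) + (4)·(4) + (-3)·(-3) + (0)·(0)) / 4 = 26/4 = 6.5
  Sample standard deviations s_i = √(s[i,i]):
  s(U) = √(7.7) = 2.7749
  s(V) = √(6.5) = 2.5495

Step 3 — r_{ij} = s_{ij} / (s_i · s_j):
  r[U,U] = 1 (diagonal).
  r[U,V] = 4.75 / (2.7749 · 2.5495) = 4.75 / 7.0746 = 0.6714
  r[V,V] = 1 (diagonal).

R is symmetric with unit diagonal. Assembling:

R = [[1, 0.6714],
 [0.6714, 1]]


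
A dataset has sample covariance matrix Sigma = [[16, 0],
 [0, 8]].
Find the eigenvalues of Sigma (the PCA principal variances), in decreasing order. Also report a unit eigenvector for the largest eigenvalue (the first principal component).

Step 1 — characteristic polynomial of 2×2 Sigma:
  det(Sigma - λI) = λ² - trace · λ + det = 0.
  trace = 16 + 8 = 24, det = 16·8 - (0)² = 128.
Step 2 — discriminant:
  Δ = trace² - 4·det = 576 - 512 = 64.
Step 3 — eigenvalues:
  λ = (trace ± √Δ)/2 = (24 ± 8)/2,
  λ_1 = 16,  λ_2 = 8.

Step 4 — unit eigenvector for λ_1: Sigma is diagonal, so its eigenvectors are the coordinate axes. λ_1 = 16 is the diagonal entry on the first coordinate axis, hence
  v_1 = (1, 0) (||v_1|| = 1).

λ_1 = 16,  λ_2 = 8;  v_1 ≈ (1, 0)


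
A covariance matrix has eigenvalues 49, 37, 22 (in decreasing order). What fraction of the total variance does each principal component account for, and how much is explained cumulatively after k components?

Step 1 — total variance = trace(Sigma) = Σ λ_i = 49 + 37 + 22 = 108.

Step 2 — fraction explained by component i = λ_i / Σ λ:
  PC1: 49/108 = 0.4537
  PC2: 37/108 = 0.3426
  PC3: 22/108 = 0.2037

Step 3 — cumulative fraction after k components = (λ_1 + ... + λ_k) / Σ λ:
  k = 1: 49/108 = 0.4537
  k = 2: (49 + 37)/108 = 86/108 = 0.7963
  k = 3: (49 + 37 + 22)/108 = 108/108 = 1

Summary (fraction, with percent):

explained: PC1 0.4537 (45.37%), PC2 0.3426 (34.26%), PC3 0.2037 (20.37%);  cumulative: 0.4537, 0.7963, 1


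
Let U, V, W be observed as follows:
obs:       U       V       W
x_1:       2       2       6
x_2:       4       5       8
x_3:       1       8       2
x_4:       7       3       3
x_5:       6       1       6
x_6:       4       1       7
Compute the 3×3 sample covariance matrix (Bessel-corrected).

Step 1 — column means:
  mean(U) = (2 + 4 + 1 + 7 + 6 + 4) / 6 = 24/6 = 4
  mean(V) = (2 + 5 + 8 + 3 + 1 + 1) / 6 = 20/6 = 3.3333
  mean(W) = (6 + 8 + 2 + 3 + 6 + 7) / 6 = 32/6 = 5.3333

Step 2 — sample covariance S[i,j] = (1/(n-1)) · Σ_k (x_{k,i} - mean_i) · (x_{k,j} - mean_j), with n-1 = 5.
  S[U,U] = ((-2)·(-2) + (0)·(0) + (-3)·(-3) + (3)·(3) + (2)·(2) + (0)·(0)) / 5 = 26/5 = 5.2
  S[U,V] = ((-2)·(-1.3333) + (0)·(1.6667) + (-3)·(4.6667) + (3)·(-0.3333) + (2)·(-2.3333) + (0)·(-2.3333)) / 5 = -17/5 = -3.4
  S[U,W] = ((-2)·(0.6667) + (0)·(2.6667) + (-3)·(-3.3333) + (3)·(-2.3333) + (2)·(0.6667) + (0)·(1.6667)) / 5 = 3/5 = 0.6
  S[V,V] = ((-1.3333)·(-1.3333) + (1.6667)·(1.6667) + (4.6667)·(4.6667) + (-0.3333)·(-0.3333) + (-2.3333)·(-2.3333) + (-2.3333)·(-2.3333)) / 5 = 37.3333/5 = 7.4667
  S[V,W] = ((-1.3333)·(0.6667) + (1.6667)·(2.6667) + (4.6667)·(-3.3333) + (-0.3333)·(-2.3333) + (-2.3333)·(0.6667) + (-2.3333)·(1.6667)) / 5 = -16.6667/5 = -3.3333
  S[W,W] = ((0.6667)·(0.6667) + (2.6667)·(2.6667) + (-3.3333)·(-3.3333) + (-2.3333)·(-2.3333) + (0.6667)·(0.6667) + (1.6667)·(1.6667)) / 5 = 27.3333/5 = 5.4667

S is symmetric (S[j,i] = S[i,j]). Assembling:

S = [[5.2, -3.4, 0.6],
 [-3.4, 7.4667, -3.3333],
 [0.6, -3.3333, 5.4667]]


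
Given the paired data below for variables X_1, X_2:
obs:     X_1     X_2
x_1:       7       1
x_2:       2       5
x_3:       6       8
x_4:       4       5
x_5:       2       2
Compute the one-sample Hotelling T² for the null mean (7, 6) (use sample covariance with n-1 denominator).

Step 1 — sample mean vector:
  mean(X_1) = (7 + 2 + 6 + 4 + 2) / 5 = 21/5 = 4.2
  mean(X_2) = (1 + 5 + 8 + 5 + 2) / 5 = 21/5 = 4.2
  x̄ = (4.2, 4.2),  deviation x̄ - mu_0 = (4.2, 4.2) - (7, 6) = (-2.8, -1.8).

Step 2 — sample covariance matrix, S[i,j] = (1/(n-1)) · Σ_k (x_{k,i} - mean_i) · (x_{k,j} - mean_j), divisor n-1 = 4:
  S[X_1,X_1] = ((2.8)·(2.8) + (-2.2)·(-2.2) + (1.8)·(1.8) + (-0.2)·(-0.2) + (-2.2)·(-2.2)) / 4 = 20.8/4 = 5.2
  S[X_1,X_2] = ((2.8)·(-3.2) + (-2.2)·(0.8) + (1.8)·(3.8) + (-0.2)·(0.8) + (-2.2)·(-2.2)) / 4 = 0.8/4 = 0.2
  S[X_2,X_2] = ((-3.2)·(-3.2) + (0.8)·(0.8) + (3.8)·(3.8) + (0.8)·(0.8) + (-2.2)·(-2.2)) / 4 = 30.8/4 = 7.7
  S = [[5.2, 0.2],
 [0.2, 7.7]].

Step 3 — invert S. det(S) = 5.2·7.7 - (0.2)² = 40.
  S^{-1} = (1/det) · [[d, -b], [-b, a]] = [[0.1925, -0.005],
 [-0.005, 0.13]].

Step 4 — quadratic form (x̄ - mu_0)^T · S^{-1} · (x̄ - mu_0):
  S^{-1} · (x̄ - mu_0) = (-0.53, -0.22),
  (x̄ - mu_0)^T · [...] = (-2.8)·(-0.53) + (-1.8)·(-0.22) = 1.88.

Step 5 — scale by n: T² = 5 · 1.88 = 9.4.

T² ≈ 9.4


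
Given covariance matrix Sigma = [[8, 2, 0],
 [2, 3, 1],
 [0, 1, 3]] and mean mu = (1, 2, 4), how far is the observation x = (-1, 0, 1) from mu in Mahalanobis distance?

Step 1 — centre the observation: (x - mu) = (-2, -2, -3).

Step 2 — invert Sigma (cofactor / det for 3×3, or solve directly):
  Sigma^{-1} = [[0.1538, -0.1154, 0.0385],
 [-0.1154, 0.4615, -0.1538],
 [0.0385, -0.1538, 0.3846]].

Step 3 — form the quadratic (x - mu)^T · Sigma^{-1} · (x - mu):
  Sigma^{-1} · (x - mu) = (-0.1923, -0.2308, -0.9231).
  (x - mu)^T · [Sigma^{-1} · (x - mu)] = (-2)·(-0.1923) + (-2)·(-0.2308) + (-3)·(-0.9231) = 3.6154.

Step 4 — take square root: d = √(3.6154) ≈ 1.9014.

d(x, mu) = √(3.6154) ≈ 1.9014


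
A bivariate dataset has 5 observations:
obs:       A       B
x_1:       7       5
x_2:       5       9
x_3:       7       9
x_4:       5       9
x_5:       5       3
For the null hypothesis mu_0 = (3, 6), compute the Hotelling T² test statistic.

Step 1 — sample mean vector:
  mean(A) = (7 + 5 + 7 + 5 + 5) / 5 = 29/5 = 5.8
  mean(B) = (5 + 9 + 9 + 9 + 3) / 5 = 35/5 = 7
  x̄ = (5.8, 7),  deviation x̄ - mu_0 = (5.8, 7) - (3, 6) = (2.8, 1).

Step 2 — sample covariance matrix, S[i,j] = (1/(n-1)) · Σ_k (x_{k,i} - mean_i) · (x_{k,j} - mean_j), divisor n-1 = 4:
  S[A,A] = ((1.2)·(1.2) + (-0.8)·(-0.8) + (1.2)·(1.2) + (-0.8)·(-0.8) + (-0.8)·(-0.8)) / 4 = 4.8/4 = 1.2
  S[A,B] = ((1.2)·(-2) + (-0.8)·(2) + (1.2)·(2) + (-0.8)·(2) + (-0.8)·(-4)) / 4 = 0/4 = 0
  S[B,B] = ((-2)·(-2) + (2)·(2) + (2)·(2) + (2)·(2) + (-4)·(-4)) / 4 = 32/4 = 8
  S = [[1.2, 0],
 [0, 8]].

Step 3 — invert S. det(S) = 1.2·8 - (0)² = 9.6.
  S^{-1} = (1/det) · [[d, -b], [-b, a]] = [[0.8333, 0],
 [0, 0.125]].

Step 4 — quadratic form (x̄ - mu_0)^T · S^{-1} · (x̄ - mu_0):
  S^{-1} · (x̄ - mu_0) = (2.3333, 0.125),
  (x̄ - mu_0)^T · [...] = (2.8)·(2.3333) + (1)·(0.125) = 6.6583.

Step 5 — scale by n: T² = 5 · 6.6583 = 33.2917.

T² ≈ 33.2917


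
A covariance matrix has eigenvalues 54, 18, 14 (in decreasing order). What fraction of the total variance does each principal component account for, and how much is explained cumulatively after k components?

Step 1 — total variance = trace(Sigma) = Σ λ_i = 54 + 18 + 14 = 86.

Step 2 — fraction explained by component i = λ_i / Σ λ:
  PC1: 54/86 = 0.6279
  PC2: 18/86 = 0.2093
  PC3: 14/86 = 0.1628

Step 3 — cumulative fraction after k components = (λ_1 + ... + λ_k) / Σ λ:
  k = 1: 54/86 = 0.6279
  k = 2: (54 + 18)/86 = 72/86 = 0.8372
  k = 3: (54 + 18 + 14)/86 = 86/86 = 1

Summary (fraction, with percent):

explained: PC1 0.6279 (62.79%), PC2 0.2093 (20.93%), PC3 0.1628 (16.28%);  cumulative: 0.6279, 0.8372, 1


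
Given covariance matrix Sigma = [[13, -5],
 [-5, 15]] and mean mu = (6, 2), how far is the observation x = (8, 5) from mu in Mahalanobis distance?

Step 1 — centre the observation: (x - mu) = (2, 3).

Step 2 — invert Sigma. det(Sigma) = 13·15 - (-5)² = 170.
  Sigma^{-1} = (1/det) · [[d, -b], [-b, a]] = [[0.0882, 0.0294],
 [0.0294, 0.0765]].

Step 3 — form the quadratic (x - mu)^T · Sigma^{-1} · (x - mu):
  Sigma^{-1} · (x - mu) = (0.2647, 0.2882).
  (x - mu)^T · [Sigma^{-1} · (x - mu)] = (2)·(0.2647) + (3)·(0.2882) = 1.3941.

Step 4 — take square root: d = √(1.3941) ≈ 1.1807.

d(x, mu) = √(1.3941) ≈ 1.1807


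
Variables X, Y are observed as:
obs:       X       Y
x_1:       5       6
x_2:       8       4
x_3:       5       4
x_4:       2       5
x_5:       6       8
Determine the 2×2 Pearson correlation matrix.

Step 1 — column means:
  mean(X) = (5 + 8 + 5 + 2 + 6) / 5 = 26/5 = 5.2
  mean(Y) = (6 + 4 + 4 + 5 + 8) / 5 = 27/5 = 5.4

Step 2 — sample variances and covariances s[i,j] = (1/(n-1)) · Σ_k (x_{k,i} - mean_i) · (x_{k,j} - mean_j), with n-1 = 4:
  s[X,X] = ((-0.2)·(-0.2) + (2.8)·(2.8) + (-0.2)·(-0.2) + (-3.2)·(-3.2) + (0.8)·(0.8)) / 4 = 18.8/4 = 4.7
  s[X,Y] = ((-0.2)·(0.6) + (2.8)·(-1.4) + (-0.2)·(-1.4) + (-3.2)·(-0.4) + (0.8)·(2.6)) / 4 = -0.4/4 = -0.1
  s[Y,Y] = ((0.6)·(0.6) + (-1.4)·(-1.4) + (-1.4)·(-1.4) + (-0.4)·(-0.4) + (2.6)·(2.6)) / 4 = 11.2/4 = 2.8
  Sample standard deviations s_i = √(s[i,i]):
  s(X) = √(4.7) = 2.1679
  s(Y) = √(2.8) = 1.6733

Step 3 — r_{ij} = s_{ij} / (s_i · s_j):
  r[X,X] = 1 (diagonal).
  r[X,Y] = -0.1 / (2.1679 · 1.6733) = -0.1 / 3.6277 = -0.0276
  r[Y,Y] = 1 (diagonal).

R is symmetric with unit diagonal. Assembling:

R = [[1, -0.0276],
 [-0.0276, 1]]


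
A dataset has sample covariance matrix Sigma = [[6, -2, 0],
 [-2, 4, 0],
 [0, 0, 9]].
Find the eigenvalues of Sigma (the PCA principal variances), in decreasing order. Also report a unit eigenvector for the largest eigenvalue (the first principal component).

Step 1 — characteristic polynomial p(λ) = det(λI - Sigma) = λ³ - tr·λ² + c_1·λ - det, where tr = trace, c_1 = sum of the principal 2×2 minors, det = det(Sigma):
  tr = 6 + 4 + 9 = 19,
  c_1 = (6·4 - (-2)²) + (6·9 - (0)²) + (4·9 - (0)²) = 20 + 54 + 36 = 110,
  det = 6·(4·9 - (0)²) - (-2)·((-2)·9 - (0)·(0)) + (0)·((-2)·(0) - 4·(0)) = 6·(36) - (-2)·(-18) + (0)·(0) = 180.
  So p(λ) = λ³ - 19λ² + 110λ - 180.
Step 2 — look for an integer root (rational root theorem: any rational root is an integer divisor of 180). Testing λ = 9:
  p(9) = 729 - 1539 + 990 - 180 = 0  ✓
  Dividing out (λ - 9): p(λ) = (λ - 9)(λ² - 10λ + 20).
Step 3 — remaining eigenvalues from the quadratic λ² - 10λ + 20 = 0:
  Δ = 10² - 4·20 = 100 - 80 = 20,  λ = (10 ± √20)/2 = (10 ± 4.4721)/2 ≈ 7.2361 or 2.7639.
  Sorted: λ_1 = 9,  λ_2 = 7.2361,  λ_3 = 2.7639  (check: sum = 19 = tr ✓).

Step 4 — unit eigenvector for λ_1 = 9: v spans the null space of (Sigma - λ_1 I), whose rows are
  r_1 = (-3, -2, 0),  r_2 = (-2, -5, 0),  r_3 = (0, 0, 0).
  v is orthogonal to every row, so take v ∝ r_1 × r_2 = ((-2)·(0) - (0)·(-5), (0)·(-2) - (-3)·(0), (-3)·(-5) - (-2)·(-2)) = (0, 0, 11).
  Rescale (divide by 11): u = (0, 0, 1).
  ||u|| = √((0)² + (0)² + (1)²) = √(1) = 1,  v_1 = u/||u|| ≈ (0, 0, 1) (||v_1|| = 1).

λ_1 = 9,  λ_2 = 7.2361,  λ_3 = 2.7639;  v_1 ≈ (0, 0, 1)


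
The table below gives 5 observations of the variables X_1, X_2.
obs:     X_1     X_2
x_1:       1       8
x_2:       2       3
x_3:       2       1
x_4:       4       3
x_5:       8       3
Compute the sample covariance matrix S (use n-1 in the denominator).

Step 1 — column means:
  mean(X_1) = (1 + 2 + 2 + 4 + 8) / 5 = 17/5 = 3.4
  mean(X_2) = (8 + 3 + 1 + 3 + 3) / 5 = 18/5 = 3.6

Step 2 — sample covariance S[i,j] = (1/(n-1)) · Σ_k (x_{k,i} - mean_i) · (x_{k,j} - mean_j), with n-1 = 4.
  S[X_1,X_1] = ((-2.4)·(-2.4) + (-1.4)·(-1.4) + (-1.4)·(-1.4) + (0.6)·(0.6) + (4.6)·(4.6)) / 4 = 31.2/4 = 7.8
  S[X_1,X_2] = ((-2.4)·(4.4) + (-1.4)·(-0.6) + (-1.4)·(-2.6) + (0.6)·(-0.6) + (4.6)·(-0.6)) / 4 = -9.2/4 = -2.3
  S[X_2,X_2] = ((4.4)·(4.4) + (-0.6)·(-0.6) + (-2.6)·(-2.6) + (-0.6)·(-0.6) + (-0.6)·(-0.6)) / 4 = 27.2/4 = 6.8

S is symmetric (S[j,i] = S[i,j]). Assembling:

S = [[7.8, -2.3],
 [-2.3, 6.8]]


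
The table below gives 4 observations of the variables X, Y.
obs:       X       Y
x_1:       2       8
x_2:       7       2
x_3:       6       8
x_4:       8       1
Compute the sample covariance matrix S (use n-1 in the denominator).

Step 1 — column means:
  mean(X) = (2 + 7 + 6 + 8) / 4 = 23/4 = 5.75
  mean(Y) = (8 + 2 + 8 + 1) / 4 = 19/4 = 4.75

Step 2 — sample covariance S[i,j] = (1/(n-1)) · Σ_k (x_{k,i} - mean_i) · (x_{k,j} - mean_j), with n-1 = 3.
  S[X,X] = ((-3.75)·(-3.75) + (1.25)·(1.25) + (0.25)·(0.25) + (2.25)·(2.25)) / 3 = 20.75/3 = 6.9167
  S[X,Y] = ((-3.75)·(3.25) + (1.25)·(-2.75) + (0.25)·(3.25) + (2.25)·(-3.75)) / 3 = -23.25/3 = -7.75
  S[Y,Y] = ((3.25)·(3.25) + (-2.75)·(-2.75) + (3.25)·(3.25) + (-3.75)·(-3.75)) / 3 = 42.75/3 = 14.25

S is symmetric (S[j,i] = S[i,j]). Assembling:

S = [[6.9167, -7.75],
 [-7.75, 14.25]]


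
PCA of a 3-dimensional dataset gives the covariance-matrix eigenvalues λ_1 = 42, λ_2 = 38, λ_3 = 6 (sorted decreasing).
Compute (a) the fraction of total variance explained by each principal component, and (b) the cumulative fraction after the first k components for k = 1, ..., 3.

Step 1 — total variance = trace(Sigma) = Σ λ_i = 42 + 38 + 6 = 86.

Step 2 — fraction explained by component i = λ_i / Σ λ:
  PC1: 42/86 = 0.4884
  PC2: 38/86 = 0.4419
  PC3: 6/86 = 0.0698

Step 3 — cumulative fraction after k components = (λ_1 + ... + λ_k) / Σ λ:
  k = 1: 42/86 = 0.4884
  k = 2: (42 + 38)/86 = 80/86 = 0.9302
  k = 3: (42 + 38 + 6)/86 = 86/86 = 1

Summary (fraction, with percent):

explained: PC1 0.4884 (48.84%), PC2 0.4419 (44.19%), PC3 0.0698 (6.98%);  cumulative: 0.4884, 0.9302, 1


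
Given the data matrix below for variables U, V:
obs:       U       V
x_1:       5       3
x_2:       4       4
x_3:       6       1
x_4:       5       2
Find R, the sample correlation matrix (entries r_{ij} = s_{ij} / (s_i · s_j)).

Step 1 — column means:
  mean(U) = (5 + 4 + 6 + 5) / 4 = 20/4 = 5
  mean(V) = (3 + 4 + 1 + 2) / 4 = 10/4 = 2.5

Step 2 — sample variances and covariances s[i,j] = (1/(n-1)) · Σ_k (x_{k,i} - mean_i) · (x_{k,j} - mean_j), with n-1 = 3:
  s[U,U] = ((0)·(0) + (-1)·(-1) + (1)·(1) + (0)·(0)) / 3 = 2/3 = 0.6667
  s[U,V] = ((0)·(0.5) + (-1)·(1.5) + (1)·(-1.5) + (0)·(-0.5)) / 3 = -3/3 = -1
  s[V,V] = ((0.5)·(0.5) + (1.5)·(1.5) + (-1.5)·(-1.5) + (-0.5)·(-0.5)) / 3 = 5/3 = 1.6667
  Sample standard deviations s_i = √(s[i,i]):
  s(U) = √(0.6667) = 0.8165
  s(V) = √(1.6667) = 1.291

Step 3 — r_{ij} = s_{ij} / (s_i · s_j):
  r[U,U] = 1 (diagonal).
  r[U,V] = -1 / (0.8165 · 1.291) = -1 / 1.0541 = -0.9487
  r[V,V] = 1 (diagonal).

R is symmetric with unit diagonal. Assembling:

R = [[1, -0.9487],
 [-0.9487, 1]]


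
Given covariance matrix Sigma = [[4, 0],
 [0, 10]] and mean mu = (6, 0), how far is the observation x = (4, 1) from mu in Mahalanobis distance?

Step 1 — centre the observation: (x - mu) = (-2, 1).

Step 2 — invert Sigma. det(Sigma) = 4·10 - (0)² = 40.
  Sigma^{-1} = (1/det) · [[d, -b], [-b, a]] = [[0.25, 0],
 [0, 0.1]].

Step 3 — form the quadratic (x - mu)^T · Sigma^{-1} · (x - mu):
  Sigma^{-1} · (x - mu) = (-0.5, 0.1).
  (x - mu)^T · [Sigma^{-1} · (x - mu)] = (-2)·(-0.5) + (1)·(0.1) = 1.1.

Step 4 — take square root: d = √(1.1) ≈ 1.0488.

d(x, mu) = √(1.1) ≈ 1.0488


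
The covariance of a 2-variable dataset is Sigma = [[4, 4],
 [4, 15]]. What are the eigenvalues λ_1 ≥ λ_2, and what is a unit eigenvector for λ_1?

Step 1 — characteristic polynomial of 2×2 Sigma:
  det(Sigma - λI) = λ² - trace · λ + det = 0.
  trace = 4 + 15 = 19, det = 4·15 - (4)² = 44.
Step 2 — discriminant:
  Δ = trace² - 4·det = 361 - 176 = 185.
Step 3 — eigenvalues:
  λ = (trace ± √Δ)/2 = (19 ± 13.6015)/2,
  λ_1 = 16.3007,  λ_2 = 2.6993.

Step 4 — unit eigenvector for λ_1: solve (Sigma - λ_1 I)v = 0. First row:
  (4 - 16.3007)·v_x + (4)·v_y = 0, i.e. (-12.3007)·v_x + (4)·v_y = 0,
  so v ∝ (b, λ_1 - a) = (4, 12.3007) = u.
  ||u|| = √((4)² + (12.3007)²) = √(167.3081) ≈ 12.9348,
  v_1 = u/||u|| ≈ (0.3092, 0.951) (||v_1|| = 1).

λ_1 = 16.3007,  λ_2 = 2.6993;  v_1 ≈ (0.3092, 0.951)


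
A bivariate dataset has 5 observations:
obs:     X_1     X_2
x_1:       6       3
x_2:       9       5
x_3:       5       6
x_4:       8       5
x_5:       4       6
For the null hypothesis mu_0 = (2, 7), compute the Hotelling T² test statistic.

Step 1 — sample mean vector:
  mean(X_1) = (6 + 9 + 5 + 8 + 4) / 5 = 32/5 = 6.4
  mean(X_2) = (3 + 5 + 6 + 5 + 6) / 5 = 25/5 = 5
  x̄ = (6.4, 5),  deviation x̄ - mu_0 = (6.4, 5) - (2, 7) = (4.4, -2).

Step 2 — sample covariance matrix, S[i,j] = (1/(n-1)) · Σ_k (x_{k,i} - mean_i) · (x_{k,j} - mean_j), divisor n-1 = 4:
  S[X_1,X_1] = ((-0.4)·(-0.4) + (2.6)·(2.6) + (-1.4)·(-1.4) + (1.6)·(1.6) + (-2.4)·(-2.4)) / 4 = 17.2/4 = 4.3
  S[X_1,X_2] = ((-0.4)·(-2) + (2.6)·(0) + (-1.4)·(1) + (1.6)·(0) + (-2.4)·(1)) / 4 = -3/4 = -0.75
  S[X_2,X_2] = ((-2)·(-2) + (0)·(0) + (1)·(1) + (0)·(0) + (1)·(1)) / 4 = 6/4 = 1.5
  S = [[4.3, -0.75],
 [-0.75, 1.5]].

Step 3 — invert S. det(S) = 4.3·1.5 - (-0.75)² = 5.8875.
  S^{-1} = (1/det) · [[d, -b], [-b, a]] = [[0.2548, 0.1274],
 [0.1274, 0.7304]].

Step 4 — quadratic form (x̄ - mu_0)^T · S^{-1} · (x̄ - mu_0):
  S^{-1} · (x̄ - mu_0) = (0.8662, -0.9002),
  (x̄ - mu_0)^T · [...] = (4.4)·(0.8662) + (-2)·(-0.9002) = 5.6119.

Step 5 — scale by n: T² = 5 · 5.6119 = 28.0594.

T² ≈ 28.0594


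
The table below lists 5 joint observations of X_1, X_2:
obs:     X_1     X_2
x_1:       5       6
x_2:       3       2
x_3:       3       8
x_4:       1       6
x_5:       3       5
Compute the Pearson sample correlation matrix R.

Step 1 — column means:
  mean(X_1) = (5 + 3 + 3 + 1 + 3) / 5 = 15/5 = 3
  mean(X_2) = (6 + 2 + 8 + 6 + 5) / 5 = 27/5 = 5.4

Step 2 — sample variances and covariances s[i,j] = (1/(n-1)) · Σ_k (x_{k,i} - mean_i) · (x_{k,j} - mean_j), with n-1 = 4:
  s[X_1,X_1] = ((2)·(2) + (0)·(0) + (0)·(0) + (-2)·(-2) + (0)·(0)) / 4 = 8/4 = 2
  s[X_1,X_2] = ((2)·(0.6) + (0)·(-3.4) + (0)·(2.6) + (-2)·(0.6) + (0)·(-0.4)) / 4 = 0/4 = 0
  s[X_2,X_2] = ((0.6)·(0.6) + (-3.4)·(-3.4) + (2.6)·(2.6) + (0.6)·(0.6) + (-0.4)·(-0.4)) / 4 = 19.2/4 = 4.8
  Sample standard deviations s_i = √(s[i,i]):
  s(X_1) = √(2) = 1.4142
  s(X_2) = √(4.8) = 2.1909

Step 3 — r_{ij} = s_{ij} / (s_i · s_j):
  r[X_1,X_1] = 1 (diagonal).
  r[X_1,X_2] = 0 / (1.4142 · 2.1909) = 0 / 3.0984 = 0
  r[X_2,X_2] = 1 (diagonal).

R is symmetric with unit diagonal. Assembling:

R = [[1, 0],
 [0, 1]]


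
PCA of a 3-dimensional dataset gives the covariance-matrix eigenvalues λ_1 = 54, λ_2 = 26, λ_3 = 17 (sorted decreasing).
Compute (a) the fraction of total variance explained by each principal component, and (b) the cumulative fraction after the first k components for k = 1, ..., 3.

Step 1 — total variance = trace(Sigma) = Σ λ_i = 54 + 26 + 17 = 97.

Step 2 — fraction explained by component i = λ_i / Σ λ:
  PC1: 54/97 = 0.5567
  PC2: 26/97 = 0.268
  PC3: 17/97 = 0.1753

Step 3 — cumulative fraction after k components = (λ_1 + ... + λ_k) / Σ λ:
  k = 1: 54/97 = 0.5567
  k = 2: (54 + 26)/97 = 80/97 = 0.8247
  k = 3: (54 + 26 + 17)/97 = 97/97 = 1

Summary (fraction, with percent):

explained: PC1 0.5567 (55.67%), PC2 0.268 (26.8%), PC3 0.1753 (17.53%);  cumulative: 0.5567, 0.8247, 1


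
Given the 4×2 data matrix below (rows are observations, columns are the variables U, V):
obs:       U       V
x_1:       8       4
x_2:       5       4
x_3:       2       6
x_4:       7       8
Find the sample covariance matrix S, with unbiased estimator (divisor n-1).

Step 1 — column means:
  mean(U) = (8 + 5 + 2 + 7) / 4 = 22/4 = 5.5
  mean(V) = (4 + 4 + 6 + 8) / 4 = 22/4 = 5.5

Step 2 — sample covariance S[i,j] = (1/(n-1)) · Σ_k (x_{k,i} - mean_i) · (x_{k,j} - mean_j), with n-1 = 3.
  S[U,U] = ((2.5)·(2.5) + (-0.5)·(-0.5) + (-3.5)·(-3.5) + (1.5)·(1.5)) / 3 = 21/3 = 7
  S[U,V] = ((2.5)·(-1.5) + (-0.5)·(-1.5) + (-3.5)·(0.5) + (1.5)·(2.5)) / 3 = -1/3 = -0.3333
  S[V,V] = ((-1.5)·(-1.5) + (-1.5)·(-1.5) + (0.5)·(0.5) + (2.5)·(2.5)) / 3 = 11/3 = 3.6667

S is symmetric (S[j,i] = S[i,j]). Assembling:

S = [[7, -0.3333],
 [-0.3333, 3.6667]]


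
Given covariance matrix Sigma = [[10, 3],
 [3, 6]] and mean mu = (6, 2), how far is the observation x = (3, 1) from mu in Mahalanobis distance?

Step 1 — centre the observation: (x - mu) = (-3, -1).

Step 2 — invert Sigma. det(Sigma) = 10·6 - (3)² = 51.
  Sigma^{-1} = (1/det) · [[d, -b], [-b, a]] = [[0.1176, -0.0588],
 [-0.0588, 0.1961]].

Step 3 — form the quadratic (x - mu)^T · Sigma^{-1} · (x - mu):
  Sigma^{-1} · (x - mu) = (-0.2941, -0.0196).
  (x - mu)^T · [Sigma^{-1} · (x - mu)] = (-3)·(-0.2941) + (-1)·(-0.0196) = 0.902.

Step 4 — take square root: d = √(0.902) ≈ 0.9497.

d(x, mu) = √(0.902) ≈ 0.9497


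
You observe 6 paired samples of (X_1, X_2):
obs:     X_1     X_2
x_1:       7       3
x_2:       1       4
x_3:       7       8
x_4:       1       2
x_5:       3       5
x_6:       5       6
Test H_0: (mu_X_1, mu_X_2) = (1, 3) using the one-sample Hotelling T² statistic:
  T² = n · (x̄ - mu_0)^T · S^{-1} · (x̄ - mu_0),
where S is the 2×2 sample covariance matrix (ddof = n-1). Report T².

Step 1 — sample mean vector:
  mean(X_1) = (7 + 1 + 7 + 1 + 3 + 5) / 6 = 24/6 = 4
  mean(X_2) = (3 + 4 + 8 + 2 + 5 + 6) / 6 = 28/6 = 4.6667
  x̄ = (4, 4.6667),  deviation x̄ - mu_0 = (4, 4.6667) - (1, 3) = (3, 1.6667).

Step 2 — sample covariance matrix, S[i,j] = (1/(n-1)) · Σ_k (x_{k,i} - mean_i) · (x_{k,j} - mean_j), divisor n-1 = 5:
  S[X_1,X_1] = ((3)·(3) + (-3)·(-3) + (3)·(3) + (-3)·(-3) + (-1)·(-1) + (1)·(1)) / 5 = 38/5 = 7.6
  S[X_1,X_2] = ((3)·(-1.6667) + (-3)·(-0.6667) + (3)·(3.3333) + (-3)·(-2.6667) + (-1)·(0.3333) + (1)·(1.3333)) / 5 = 16/5 = 3.2
  S[X_2,X_2] = ((-1.6667)·(-1.6667) + (-0.6667)·(-0.6667) + (3.3333)·(3.3333) + (-2.6667)·(-2.6667) + (0.3333)·(0.3333) + (1.3333)·(1.3333)) / 5 = 23.3333/5 = 4.6667
  S = [[7.6, 3.2],
 [3.2, 4.6667]].

Step 3 — invert S. det(S) = 7.6·4.6667 - (3.2)² = 25.2267.
  S^{-1} = (1/det) · [[d, -b], [-b, a]] = [[0.185, -0.1268],
 [-0.1268, 0.3013]].

Step 4 — quadratic form (x̄ - mu_0)^T · S^{-1} · (x̄ - mu_0):
  S^{-1} · (x̄ - mu_0) = (0.3436, 0.1216),
  (x̄ - mu_0)^T · [...] = (3)·(0.3436) + (1.6667)·(0.1216) = 1.2333.

Step 5 — scale by n: T² = 6 · 1.2333 = 7.3996.

T² ≈ 7.3996


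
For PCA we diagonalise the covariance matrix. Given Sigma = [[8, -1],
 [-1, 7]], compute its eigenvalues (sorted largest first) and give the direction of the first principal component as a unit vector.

Step 1 — characteristic polynomial of 2×2 Sigma:
  det(Sigma - λI) = λ² - trace · λ + det = 0.
  trace = 8 + 7 = 15, det = 8·7 - (-1)² = 55.
Step 2 — discriminant:
  Δ = trace² - 4·det = 225 - 220 = 5.
Step 3 — eigenvalues:
  λ = (trace ± √Δ)/2 = (15 ± 2.2361)/2,
  λ_1 = 8.618,  λ_2 = 6.382.

Step 4 — unit eigenvector for λ_1: solve (Sigma - λ_1 I)v = 0. First row:
  (8 - 8.618)·v_x + (-1)·v_y = 0, i.e. (-0.618)·v_x + (-1)·v_y = 0,
  so v ∝ (b, λ_1 - a) = (-1, 0.618); multiply by -1 so the first entry is positive: u = (1, -0.618).
  ||u|| = √((1)² + (-0.618)²) = √(1.382) ≈ 1.1756,
  v_1 = u/||u|| ≈ (0.8507, -0.5257) (||v_1|| = 1).

λ_1 = 8.618,  λ_2 = 6.382;  v_1 ≈ (0.8507, -0.5257)


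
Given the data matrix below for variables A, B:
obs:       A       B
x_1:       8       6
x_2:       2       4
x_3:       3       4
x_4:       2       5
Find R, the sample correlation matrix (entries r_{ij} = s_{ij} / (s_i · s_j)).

Step 1 — column means:
  mean(A) = (8 + 2 + 3 + 2) / 4 = 15/4 = 3.75
  mean(B) = (6 + 4 + 4 + 5) / 4 = 19/4 = 4.75

Step 2 — sample variances and covariances s[i,j] = (1/(n-1)) · Σ_k (x_{k,i} - mean_i) · (x_{k,j} - mean_j), with n-1 = 3:
  s[A,A] = ((4.25)·(4.25) + (-1.75)·(-1.75) + (-0.75)·(-0.75) + (-1.75)·(-1.75)) / 3 = 24.75/3 = 8.25
  s[A,B] = ((4.25)·(1.25) + (-1.75)·(-0.75) + (-0.75)·(-0.75) + (-1.75)·(0.25)) / 3 = 6.75/3 = 2.25
  s[B,B] = ((1.25)·(1.25) + (-0.75)·(-0.75) + (-0.75)·(-0.75) + (0.25)·(0.25)) / 3 = 2.75/3 = 0.9167
  Sample standard deviations s_i = √(s[i,i]):
  s(A) = √(8.25) = 2.8723
  s(B) = √(0.9167) = 0.9574

Step 3 — r_{ij} = s_{ij} / (s_i · s_j):
  r[A,A] = 1 (diagonal).
  r[A,B] = 2.25 / (2.8723 · 0.9574) = 2.25 / 2.75 = 0.8182
  r[B,B] = 1 (diagonal).

R is symmetric with unit diagonal. Assembling:

R = [[1, 0.8182],
 [0.8182, 1]]


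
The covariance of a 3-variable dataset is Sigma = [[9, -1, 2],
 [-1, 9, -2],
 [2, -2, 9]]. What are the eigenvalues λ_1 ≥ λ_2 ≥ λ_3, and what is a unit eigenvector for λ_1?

Step 1 — characteristic polynomial p(λ) = det(λI - Sigma) = λ³ - tr·λ² + c_1·λ - det, where tr = trace, c_1 = sum of the principal 2×2 minors, det = det(Sigma):
  tr = 9 + 9 + 9 = 27,
  c_1 = (9·9 - (-1)²) + (9·9 - (2)²) + (9·9 - (-2)²) = 80 + 77 + 77 = 234,
  det = 9·(9·9 - (-2)²) - (-1)·((-1)·9 - (-2)·(2)) + (2)·((-1)·(-2) - 9·(2)) = 9·(77) - (-1)·(-5) + (2)·(-16) = 656.
  So p(λ) = λ³ - 27λ² + 234λ - 656.
Step 2 — look for an integer root (rational root theorem: any rational root is an integer divisor of 656). Testing λ = 8:
  p(8) = 512 - 1728 + 1872 - 656 = 0  ✓
  Dividing out (λ - 8): p(λ) = (λ - 8)(λ² - 19λ + 82).
Step 3 — remaining eigenvalues from the quadratic λ² - 19λ + 82 = 0:
  Δ = 19² - 4·82 = 361 - 328 = 33,  λ = (19 ± √33)/2 = (19 ± 5.7446)/2 ≈ 12.3723 or 6.6277.
  Sorted: λ_1 = 12.3723,  λ_2 = 8,  λ_3 = 6.6277  (check: sum = 27 = tr ✓).

Step 4 — unit eigenvector for λ_1 ≈ 12.3723: v spans the null space of (Sigma - λ_1 I), whose rows are
  r_1 = (-3.3723, -1, 2),  r_2 = (-1, -3.3723, -2),  r_3 = (2, -2, -3.3723).
  v is orthogonal to every row, so take v ∝ r_1 × r_2 = ((-1)·(-2) - (2)·(-3.3723), (2)·(-1) - (-3.3723)·(-2), (-3.3723)·(-3.3723) - (-1)·(-1)) ≈ (8.7446, -8.7446, 10.3723).
  Let u = (8.7446, -8.7446, 10.3723).
  ||u|| = √((8.7446)² + (-8.7446)² + (10.3723)²) = √(260.519) ≈ 16.1406,  v_1 = u/||u|| ≈ (0.5418, -0.5418, 0.6426) (||v_1|| = 1).

λ_1 = 12.3723,  λ_2 = 8,  λ_3 = 6.6277;  v_1 ≈ (0.5418, -0.5418, 0.6426)


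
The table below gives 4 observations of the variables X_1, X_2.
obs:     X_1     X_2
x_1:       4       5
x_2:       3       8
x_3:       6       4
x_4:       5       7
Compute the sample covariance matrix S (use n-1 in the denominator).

Step 1 — column means:
  mean(X_1) = (4 + 3 + 6 + 5) / 4 = 18/4 = 4.5
  mean(X_2) = (5 + 8 + 4 + 7) / 4 = 24/4 = 6

Step 2 — sample covariance S[i,j] = (1/(n-1)) · Σ_k (x_{k,i} - mean_i) · (x_{k,j} - mean_j), with n-1 = 3.
  S[X_1,X_1] = ((-0.5)·(-0.5) + (-1.5)·(-1.5) + (1.5)·(1.5) + (0.5)·(0.5)) / 3 = 5/3 = 1.6667
  S[X_1,X_2] = ((-0.5)·(-1) + (-1.5)·(2) + (1.5)·(-2) + (0.5)·(1)) / 3 = -5/3 = -1.6667
  S[X_2,X_2] = ((-1)·(-1) + (2)·(2) + (-2)·(-2) + (1)·(1)) / 3 = 10/3 = 3.3333

S is symmetric (S[j,i] = S[i,j]). Assembling:

S = [[1.6667, -1.6667],
 [-1.6667, 3.3333]]


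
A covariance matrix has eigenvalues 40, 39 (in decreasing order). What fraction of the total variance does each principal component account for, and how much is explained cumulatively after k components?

Step 1 — total variance = trace(Sigma) = Σ λ_i = 40 + 39 = 79.

Step 2 — fraction explained by component i = λ_i / Σ λ:
  PC1: 40/79 = 0.5063
  PC2: 39/79 = 0.4937

Step 3 — cumulative fraction after k components = (λ_1 + ... + λ_k) / Σ λ:
  k = 1: 40/79 = 0.5063
  k = 2: (40 + 39)/79 = 79/79 = 1

Summary (fraction, with percent):

explained: PC1 0.5063 (50.63%), PC2 0.4937 (49.37%);  cumulative: 0.5063, 1


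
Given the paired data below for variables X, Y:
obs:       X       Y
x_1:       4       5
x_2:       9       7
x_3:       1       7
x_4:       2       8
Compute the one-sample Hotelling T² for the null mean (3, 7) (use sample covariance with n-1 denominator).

Step 1 — sample mean vector:
  mean(X) = (4 + 9 + 1 + 2) / 4 = 16/4 = 4
  mean(Y) = (5 + 7 + 7 + 8) / 4 = 27/4 = 6.75
  x̄ = (4, 6.75),  deviation x̄ - mu_0 = (4, 6.75) - (3, 7) = (1, -0.25).

Step 2 — sample covariance matrix, S[i,j] = (1/(n-1)) · Σ_k (x_{k,i} - mean_i) · (x_{k,j} - mean_j), divisor n-1 = 3:
  S[X,X] = ((0)·(0) + (5)·(5) + (-3)·(-3) + (-2)·(-2)) / 3 = 38/3 = 12.6667
  S[X,Y] = ((0)·(-1.75) + (5)·(0.25) + (-3)·(0.25) + (-2)·(1.25)) / 3 = -2/3 = -0.6667
  S[Y,Y] = ((-1.75)·(-1.75) + (0.25)·(0.25) + (0.25)·(0.25) + (1.25)·(1.25)) / 3 = 4.75/3 = 1.5833
  S = [[12.6667, -0.6667],
 [-0.6667, 1.5833]].

Step 3 — invert S. det(S) = 12.6667·1.5833 - (-0.6667)² = 19.6111.
  S^{-1} = (1/det) · [[d, -b], [-b, a]] = [[0.0807, 0.034],
 [0.034, 0.6459]].

Step 4 — quadratic form (x̄ - mu_0)^T · S^{-1} · (x̄ - mu_0):
  S^{-1} · (x̄ - mu_0) = (0.0722, -0.1275),
  (x̄ - mu_0)^T · [...] = (1)·(0.0722) + (-0.25)·(-0.1275) = 0.1041.

Step 5 — scale by n: T² = 4 · 0.1041 = 0.4164.

T² ≈ 0.4164


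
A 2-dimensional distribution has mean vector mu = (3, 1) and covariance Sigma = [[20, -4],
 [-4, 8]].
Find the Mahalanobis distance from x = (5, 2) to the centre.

Step 1 — centre the observation: (x - mu) = (2, 1).

Step 2 — invert Sigma. det(Sigma) = 20·8 - (-4)² = 144.
  Sigma^{-1} = (1/det) · [[d, -b], [-b, a]] = [[0.0556, 0.0278],
 [0.0278, 0.1389]].

Step 3 — form the quadratic (x - mu)^T · Sigma^{-1} · (x - mu):
  Sigma^{-1} · (x - mu) = (0.1389, 0.1944).
  (x - mu)^T · [Sigma^{-1} · (x - mu)] = (2)·(0.1389) + (1)·(0.1944) = 0.4722.

Step 4 — take square root: d = √(0.4722) ≈ 0.6872.

d(x, mu) = √(0.4722) ≈ 0.6872


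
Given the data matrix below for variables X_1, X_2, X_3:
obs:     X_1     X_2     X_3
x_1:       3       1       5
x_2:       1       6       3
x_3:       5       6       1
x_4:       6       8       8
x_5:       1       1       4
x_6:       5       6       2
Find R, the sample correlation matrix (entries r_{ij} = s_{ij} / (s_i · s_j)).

Step 1 — column means:
  mean(X_1) = (3 + 1 + 5 + 6 + 1 + 5) / 6 = 21/6 = 3.5
  mean(X_2) = (1 + 6 + 6 + 8 + 1 + 6) / 6 = 28/6 = 4.6667
  mean(X_3) = (5 + 3 + 1 + 8 + 4 + 2) / 6 = 23/6 = 3.8333

Step 2 — sample variances and covariances s[i,j] = (1/(n-1)) · Σ_k (x_{k,i} - mean_i) · (x_{k,j} - mean_j), with n-1 = 5:
  s[X_1,X_1] = ((-0.5)·(-0.5) + (-2.5)·(-2.5) + (1.5)·(1.5) + (2.5)·(2.5) + (-2.5)·(-2.5) + (1.5)·(1.5)) / 5 = 23.5/5 = 4.7
  s[X_1,X_2] = ((-0.5)·(-3.6667) + (-2.5)·(1.3333) + (1.5)·(1.3333) + (2.5)·(3.3333) + (-2.5)·(-3.6667) + (1.5)·(1.3333)) / 5 = 20/5 = 4
  s[X_1,X_3] = ((-0.5)·(1.1667) + (-2.5)·(-0.8333) + (1.5)·(-2.8333) + (2.5)·(4.1667) + (-2.5)·(0.1667) + (1.5)·(-1.8333)) / 5 = 4.5/5 = 0.9
  s[X_2,X_2] = ((-3.6667)·(-3.6667) + (1.3333)·(1.3333) + (1.3333)·(1.3333) + (3.3333)·(3.3333) + (-3.6667)·(-3.6667) + (1.3333)·(1.3333)) / 5 = 43.3333/5 = 8.6667
  s[X_2,X_3] = ((-3.6667)·(1.1667) + (1.3333)·(-0.8333) + (1.3333)·(-2.8333) + (3.3333)·(4.1667) + (-3.6667)·(0.1667) + (1.3333)·(-1.8333)) / 5 = 1.6667/5 = 0.3333
  s[X_3,X_3] = ((1.1667)·(1.1667) + (-0.8333)·(-0.8333) + (-2.8333)·(-2.8333) + (4.1667)·(4.1667) + (0.1667)·(0.1667) + (-1.8333)·(-1.8333)) / 5 = 30.8333/5 = 6.1667
  Sample standard deviations s_i = √(s[i,i]):
  s(X_1) = √(4.7) = 2.1679
  s(X_2) = √(8.6667) = 2.9439
  s(X_3) = √(6.1667) = 2.4833

Step 3 — r_{ij} = s_{ij} / (s_i · s_j):
  r[X_1,X_1] = 1 (diagonal).
  r[X_1,X_2] = 4 / (2.1679 · 2.9439) = 4 / 6.3823 = 0.6267
  r[X_1,X_3] = 0.9 / (2.1679 · 2.4833) = 0.9 / 5.3836 = 0.1672
  r[X_2,X_2] = 1 (diagonal).
  r[X_2,X_3] = 0.3333 / (2.9439 · 2.4833) = 0.3333 / 7.3106 = 0.0456
  r[X_3,X_3] = 1 (diagonal).

R is symmetric with unit diagonal. Assembling:

R = [[1, 0.6267, 0.1672],
 [0.6267, 1, 0.0456],
 [0.1672, 0.0456, 1]]


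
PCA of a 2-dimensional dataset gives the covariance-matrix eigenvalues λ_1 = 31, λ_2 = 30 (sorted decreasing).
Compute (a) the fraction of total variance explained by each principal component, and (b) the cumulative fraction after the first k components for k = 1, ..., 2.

Step 1 — total variance = trace(Sigma) = Σ λ_i = 31 + 30 = 61.

Step 2 — fraction explained by component i = λ_i / Σ λ:
  PC1: 31/61 = 0.5082
  PC2: 30/61 = 0.4918

Step 3 — cumulative fraction after k components = (λ_1 + ... + λ_k) / Σ λ:
  k = 1: 31/61 = 0.5082
  k = 2: (31 + 30)/61 = 61/61 = 1

Summary (fraction, with percent):

explained: PC1 0.5082 (50.82%), PC2 0.4918 (49.18%);  cumulative: 0.5082, 1


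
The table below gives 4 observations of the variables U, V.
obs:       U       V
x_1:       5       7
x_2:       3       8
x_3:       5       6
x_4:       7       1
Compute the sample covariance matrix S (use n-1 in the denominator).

Step 1 — column means:
  mean(U) = (5 + 3 + 5 + 7) / 4 = 20/4 = 5
  mean(V) = (7 + 8 + 6 + 1) / 4 = 22/4 = 5.5

Step 2 — sample covariance S[i,j] = (1/(n-1)) · Σ_k (x_{k,i} - mean_i) · (x_{k,j} - mean_j), with n-1 = 3.
  S[U,U] = ((0)·(0) + (-2)·(-2) + (0)·(0) + (2)·(2)) / 3 = 8/3 = 2.6667
  S[U,V] = ((0)·(1.5) + (-2)·(2.5) + (0)·(0.5) + (2)·(-4.5)) / 3 = -14/3 = -4.6667
  S[V,V] = ((1.5)·(1.5) + (2.5)·(2.5) + (0.5)·(0.5) + (-4.5)·(-4.5)) / 3 = 29/3 = 9.6667

S is symmetric (S[j,i] = S[i,j]). Assembling:

S = [[2.6667, -4.6667],
 [-4.6667, 9.6667]]


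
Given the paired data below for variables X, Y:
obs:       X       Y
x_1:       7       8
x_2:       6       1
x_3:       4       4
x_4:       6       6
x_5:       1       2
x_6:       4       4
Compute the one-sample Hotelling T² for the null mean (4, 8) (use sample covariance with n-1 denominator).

Step 1 — sample mean vector:
  mean(X) = (7 + 6 + 4 + 6 + 1 + 4) / 6 = 28/6 = 4.6667
  mean(Y) = (8 + 1 + 4 + 6 + 2 + 4) / 6 = 25/6 = 4.1667
  x̄ = (4.6667, 4.1667),  deviation x̄ - mu_0 = (4.6667, 4.1667) - (4, 8) = (0.6667, -3.8333).

Step 2 — sample covariance matrix, S[i,j] = (1/(n-1)) · Σ_k (x_{k,i} - mean_i) · (x_{k,j} - mean_j), divisor n-1 = 5:
  S[X,X] = ((2.3333)·(2.3333) + (1.3333)·(1.3333) + (-0.6667)·(-0.6667) + (1.3333)·(1.3333) + (-3.6667)·(-3.6667) + (-0.6667)·(-0.6667)) / 5 = 23.3333/5 = 4.6667
  S[X,Y] = ((2.3333)·(3.8333) + (1.3333)·(-3.1667) + (-0.6667)·(-0.1667) + (1.3333)·(1.8333) + (-3.6667)·(-2.1667) + (-0.6667)·(-0.1667)) / 5 = 15.3333/5 = 3.0667
  S[Y,Y] = ((3.8333)·(3.8333) + (-3.1667)·(-3.1667) + (-0.1667)·(-0.1667) + (1.8333)·(1.8333) + (-2.1667)·(-2.1667) + (-0.1667)·(-0.1667)) / 5 = 32.8333/5 = 6.5667
  S = [[4.6667, 3.0667],
 [3.0667, 6.5667]].

Step 3 — invert S. det(S) = 4.6667·6.5667 - (3.0667)² = 21.24.
  S^{-1} = (1/det) · [[d, -b], [-b, a]] = [[0.3092, -0.1444],
 [-0.1444, 0.2197]].

Step 4 — quadratic form (x̄ - mu_0)^T · S^{-1} · (x̄ - mu_0):
  S^{-1} · (x̄ - mu_0) = (0.7596, -0.9385),
  (x̄ - mu_0)^T · [...] = (0.6667)·(0.7596) + (-3.8333)·(-0.9385) = 4.1039.

Step 5 — scale by n: T² = 6 · 4.1039 = 24.6234.

T² ≈ 24.6234


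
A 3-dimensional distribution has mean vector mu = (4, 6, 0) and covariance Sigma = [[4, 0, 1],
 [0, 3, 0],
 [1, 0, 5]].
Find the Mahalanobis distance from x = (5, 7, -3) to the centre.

Step 1 — centre the observation: (x - mu) = (1, 1, -3).

Step 2 — invert Sigma (cofactor / det for 3×3, or solve directly):
  Sigma^{-1} = [[0.2632, 0, -0.0526],
 [0, 0.3333, 0],
 [-0.0526, 0, 0.2105]].

Step 3 — form the quadratic (x - mu)^T · Sigma^{-1} · (x - mu):
  Sigma^{-1} · (x - mu) = (0.4211, 0.3333, -0.6842).
  (x - mu)^T · [Sigma^{-1} · (x - mu)] = (1)·(0.4211) + (1)·(0.3333) + (-3)·(-0.6842) = 2.807.

Step 4 — take square root: d = √(2.807) ≈ 1.6754.

d(x, mu) = √(2.807) ≈ 1.6754


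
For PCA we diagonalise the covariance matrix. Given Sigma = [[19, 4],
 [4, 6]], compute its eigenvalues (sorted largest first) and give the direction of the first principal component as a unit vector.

Step 1 — characteristic polynomial of 2×2 Sigma:
  det(Sigma - λI) = λ² - trace · λ + det = 0.
  trace = 19 + 6 = 25, det = 19·6 - (4)² = 98.
Step 2 — discriminant:
  Δ = trace² - 4·det = 625 - 392 = 233.
Step 3 — eigenvalues:
  λ = (trace ± √Δ)/2 = (25 ± 15.2643)/2,
  λ_1 = 20.1322,  λ_2 = 4.8678.

Step 4 — unit eigenvector for λ_1: solve (Sigma - λ_1 I)v = 0. First row:
  (19 - 20.1322)·v_x + (4)·v_y = 0, i.e. (-1.1322)·v_x + (4)·v_y = 0,
  so v ∝ (b, λ_1 - a) = (4, 1.1322) = u.
  ||u|| = √((4)² + (1.1322)²) = √(17.2818) ≈ 4.1571,
  v_1 = u/||u|| ≈ (0.9622, 0.2723) (||v_1|| = 1).

λ_1 = 20.1322,  λ_2 = 4.8678;  v_1 ≈ (0.9622, 0.2723)


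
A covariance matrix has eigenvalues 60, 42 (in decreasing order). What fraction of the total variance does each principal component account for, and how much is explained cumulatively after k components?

Step 1 — total variance = trace(Sigma) = Σ λ_i = 60 + 42 = 102.

Step 2 — fraction explained by component i = λ_i / Σ λ:
  PC1: 60/102 = 0.5882
  PC2: 42/102 = 0.4118

Step 3 — cumulative fraction after k components = (λ_1 + ... + λ_k) / Σ λ:
  k = 1: 60/102 = 0.5882
  k = 2: (60 + 42)/102 = 102/102 = 1

Summary (fraction, with percent):

explained: PC1 0.5882 (58.82%), PC2 0.4118 (41.18%);  cumulative: 0.5882, 1


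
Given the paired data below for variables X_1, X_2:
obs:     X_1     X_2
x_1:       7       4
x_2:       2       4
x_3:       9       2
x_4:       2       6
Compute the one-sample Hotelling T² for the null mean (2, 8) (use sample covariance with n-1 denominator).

Step 1 — sample mean vector:
  mean(X_1) = (7 + 2 + 9 + 2) / 4 = 20/4 = 5
  mean(X_2) = (4 + 4 + 2 + 6) / 4 = 16/4 = 4
  x̄ = (5, 4),  deviation x̄ - mu_0 = (5, 4) - (2, 8) = (3, -4).

Step 2 — sample covariance matrix, S[i,j] = (1/(n-1)) · Σ_k (x_{k,i} - mean_i) · (x_{k,j} - mean_j), divisor n-1 = 3:
  S[X_1,X_1] = ((2)·(2) + (-3)·(-3) + (4)·(4) + (-3)·(-3)) / 3 = 38/3 = 12.6667
  S[X_1,X_2] = ((2)·(0) + (-3)·(0) + (4)·(-2) + (-3)·(2)) / 3 = -14/3 = -4.6667
  S[X_2,X_2] = ((0)·(0) + (0)·(0) + (-2)·(-2) + (2)·(2)) / 3 = 8/3 = 2.6667
  S = [[12.6667, -4.6667],
 [-4.6667, 2.6667]].

Step 3 — invert S. det(S) = 12.6667·2.6667 - (-4.6667)² = 12.
  S^{-1} = (1/det) · [[d, -b], [-b, a]] = [[0.2222, 0.3889],
 [0.3889, 1.0556]].

Step 4 — quadratic form (x̄ - mu_0)^T · S^{-1} · (x̄ - mu_0):
  S^{-1} · (x̄ - mu_0) = (-0.8889, -3.0556),
  (x̄ - mu_0)^T · [...] = (3)·(-0.8889) + (-4)·(-3.0556) = 9.5556.

Step 5 — scale by n: T² = 4 · 9.5556 = 38.2222.

T² ≈ 38.2222
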